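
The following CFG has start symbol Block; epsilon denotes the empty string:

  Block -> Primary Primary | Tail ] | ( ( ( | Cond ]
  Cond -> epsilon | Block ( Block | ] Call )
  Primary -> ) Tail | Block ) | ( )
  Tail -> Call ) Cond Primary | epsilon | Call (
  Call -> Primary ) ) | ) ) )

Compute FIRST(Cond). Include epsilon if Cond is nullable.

{ (, ), ], epsilon }

Cond -> epsilon contributes epsilon.
From Cond -> Block ( Block: add FIRST(Block) = { (, ), ] }.
Cond -> ] Call ) contributes {]}.
Union: FIRST(Cond) = { (, ), ], epsilon }.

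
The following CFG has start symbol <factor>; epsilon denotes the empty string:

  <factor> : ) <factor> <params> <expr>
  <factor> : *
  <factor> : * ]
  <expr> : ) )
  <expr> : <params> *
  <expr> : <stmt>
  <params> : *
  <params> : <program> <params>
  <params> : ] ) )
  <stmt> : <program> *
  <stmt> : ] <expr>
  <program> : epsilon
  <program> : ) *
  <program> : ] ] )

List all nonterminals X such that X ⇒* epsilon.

Directly nullable (have an epsilon-production): <program>.
No other nonterminal has a production whose RHS symbols are all nullable.

{ <program> }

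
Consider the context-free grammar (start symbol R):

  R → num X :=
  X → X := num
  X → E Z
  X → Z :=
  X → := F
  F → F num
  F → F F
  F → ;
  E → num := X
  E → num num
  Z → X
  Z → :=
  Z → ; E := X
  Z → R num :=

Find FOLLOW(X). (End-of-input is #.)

In R → num X :=: add FIRST(:=) = { := }.
In X → X := num: add FIRST(:= num) = { := }.
In E → num := X: X is at the end, add FOLLOW(E) = { :=, ;, num }.
In Z → X: X is at the end, add FOLLOW(Z) = { :=, ;, num }.
In Z → ; E := X: X is at the end, add FOLLOW(Z) = { :=, ;, num }.
Union: FOLLOW(X) = { :=, ;, num }.

{ :=, ;, num }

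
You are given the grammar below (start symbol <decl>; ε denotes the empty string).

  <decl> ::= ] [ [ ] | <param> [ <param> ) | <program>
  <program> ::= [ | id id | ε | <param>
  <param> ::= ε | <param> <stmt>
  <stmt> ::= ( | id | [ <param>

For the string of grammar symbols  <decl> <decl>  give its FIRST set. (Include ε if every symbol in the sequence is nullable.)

Add FIRST(<decl>)\{ε} = { (, [, ], id }; <decl> is nullable, continue.
Add FIRST(<decl>)\{ε} = { (, [, ], id }; <decl> is nullable, continue.
Every symbol is nullable, so include ε.

{ (, [, ], id, ε }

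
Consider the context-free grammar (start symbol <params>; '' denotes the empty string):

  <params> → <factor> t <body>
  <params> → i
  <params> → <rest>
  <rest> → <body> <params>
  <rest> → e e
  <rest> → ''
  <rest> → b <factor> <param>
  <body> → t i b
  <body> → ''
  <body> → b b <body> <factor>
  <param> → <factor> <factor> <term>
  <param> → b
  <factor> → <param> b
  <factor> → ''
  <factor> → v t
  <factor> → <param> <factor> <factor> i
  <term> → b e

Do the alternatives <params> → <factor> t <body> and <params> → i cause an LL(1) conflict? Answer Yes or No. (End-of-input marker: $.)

FIRST(<factor> t <body>) = { b, t, v } and FIRST(i) = { i }.
The FIRST sets are disjoint and neither alternative is nullable — no conflict.

No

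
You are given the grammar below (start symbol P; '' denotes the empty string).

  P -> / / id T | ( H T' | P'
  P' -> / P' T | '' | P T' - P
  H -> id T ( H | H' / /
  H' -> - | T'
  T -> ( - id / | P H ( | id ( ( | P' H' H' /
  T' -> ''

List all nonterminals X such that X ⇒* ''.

{ H', P, P', T' }

Directly nullable (have an ''-production): P', T'.
P -> P' with every symbol nullable, so P is nullable.
H' -> T' with every symbol nullable, so H' is nullable.
No other nonterminal has a production whose RHS symbols are all nullable.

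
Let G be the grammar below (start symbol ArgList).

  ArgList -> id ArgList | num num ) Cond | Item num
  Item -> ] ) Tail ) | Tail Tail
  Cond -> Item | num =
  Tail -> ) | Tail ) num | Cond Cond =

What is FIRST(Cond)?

{ ), ], num }

From Cond -> Item: add FIRST(Item) = { ), ], num }.
Cond -> num = contributes {num}.
Union: FIRST(Cond) = { ), ], num }.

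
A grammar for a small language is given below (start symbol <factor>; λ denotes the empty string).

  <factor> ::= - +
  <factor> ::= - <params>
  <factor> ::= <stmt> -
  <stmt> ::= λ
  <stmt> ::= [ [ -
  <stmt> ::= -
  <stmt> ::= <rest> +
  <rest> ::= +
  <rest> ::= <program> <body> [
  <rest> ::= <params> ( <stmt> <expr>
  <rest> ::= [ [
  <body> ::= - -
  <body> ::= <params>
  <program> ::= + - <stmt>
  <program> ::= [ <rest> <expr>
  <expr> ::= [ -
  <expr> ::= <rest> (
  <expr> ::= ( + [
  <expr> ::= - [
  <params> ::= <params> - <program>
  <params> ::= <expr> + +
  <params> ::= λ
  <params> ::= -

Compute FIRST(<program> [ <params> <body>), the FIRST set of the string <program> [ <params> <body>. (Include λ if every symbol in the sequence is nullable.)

{ +, [ }

Add FIRST(<program>) = { +, [ }; <program> is not nullable, stop.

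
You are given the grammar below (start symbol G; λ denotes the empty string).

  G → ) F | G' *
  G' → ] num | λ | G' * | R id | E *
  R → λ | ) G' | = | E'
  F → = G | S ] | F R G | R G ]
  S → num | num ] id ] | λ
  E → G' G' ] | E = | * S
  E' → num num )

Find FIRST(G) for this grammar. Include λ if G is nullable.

{ ), *, =, ], id, num }

G → ) F contributes {)}.
From G → G' *: G' nullable, take FIRST(G') ∪ {*} = { ), *, =, ], id, num }.
Union: FIRST(G) = { ), *, =, ], id, num }.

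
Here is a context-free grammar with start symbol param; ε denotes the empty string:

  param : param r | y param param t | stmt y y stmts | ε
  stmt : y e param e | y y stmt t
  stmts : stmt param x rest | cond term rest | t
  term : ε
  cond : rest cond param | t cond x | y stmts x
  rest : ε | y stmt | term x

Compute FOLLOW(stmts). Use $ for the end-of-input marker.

{ $, e, r, t, x, y }

In param : stmt y y stmts: stmts is at the end, add FOLLOW(param) = { $, e, r, t, x, y }.
In cond : y stmts x: add FIRST(x) = { x }.
Union: FOLLOW(stmts) = { $, e, r, t, x, y }.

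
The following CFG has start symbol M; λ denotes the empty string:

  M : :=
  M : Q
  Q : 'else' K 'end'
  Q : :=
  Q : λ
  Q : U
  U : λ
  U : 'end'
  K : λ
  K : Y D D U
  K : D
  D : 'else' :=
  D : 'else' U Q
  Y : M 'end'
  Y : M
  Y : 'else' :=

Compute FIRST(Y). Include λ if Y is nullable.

From Y : M 'end': M nullable, take FIRST(M) ∪ {'end'} = { 'else', 'end', := }.
From Y : M: add FIRST(M) = { 'else', 'end', :=, λ } (including λ since M is nullable).
Y : 'else' := contributes {'else'}.
Union: FIRST(Y) = { 'else', 'end', :=, λ }.

{ 'else', 'end', :=, λ }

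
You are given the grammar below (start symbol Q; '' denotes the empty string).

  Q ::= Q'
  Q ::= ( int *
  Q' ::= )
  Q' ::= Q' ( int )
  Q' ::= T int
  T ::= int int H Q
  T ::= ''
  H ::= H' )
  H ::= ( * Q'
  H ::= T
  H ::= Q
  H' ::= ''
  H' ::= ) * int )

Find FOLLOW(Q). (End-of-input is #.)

{ #, (, ), int }

Q is the start symbol, so # ∈ FOLLOW(Q).
In T ::= int int H Q: Q is at the end, add FOLLOW(T) = { (, ), int }.
In H ::= Q: Q is at the end, add FOLLOW(H) = { (, ), int }.
Union: FOLLOW(Q) = { #, (, ), int }.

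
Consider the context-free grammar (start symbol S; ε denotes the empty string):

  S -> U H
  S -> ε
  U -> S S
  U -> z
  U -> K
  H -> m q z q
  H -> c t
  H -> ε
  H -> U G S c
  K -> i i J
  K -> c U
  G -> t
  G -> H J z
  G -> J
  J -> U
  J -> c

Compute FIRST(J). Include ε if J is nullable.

From J -> U: add FIRST(U) = { c, i, m, t, z, ε } (including ε since U is nullable).
J -> c contributes {c}.
Union: FIRST(J) = { c, i, m, t, z, ε }.

{ c, i, m, t, z, ε }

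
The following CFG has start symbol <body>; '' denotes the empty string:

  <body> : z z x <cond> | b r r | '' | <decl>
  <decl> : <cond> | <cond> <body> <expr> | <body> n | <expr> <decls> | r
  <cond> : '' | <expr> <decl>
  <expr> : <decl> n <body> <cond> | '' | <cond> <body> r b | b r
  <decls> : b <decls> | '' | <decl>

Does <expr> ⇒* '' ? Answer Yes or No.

Yes

<expr> has an ''-production, so <expr> ⇒ ''.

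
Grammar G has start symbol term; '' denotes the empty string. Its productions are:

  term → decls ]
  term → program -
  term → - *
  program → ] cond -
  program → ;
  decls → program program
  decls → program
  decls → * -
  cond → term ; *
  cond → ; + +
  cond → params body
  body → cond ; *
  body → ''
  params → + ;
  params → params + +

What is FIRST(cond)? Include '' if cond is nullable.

{ *, +, -, ;, ] }

From cond → term ; *: add FIRST(term) = { *, -, ;, ] }.
cond → ; + + contributes {;}.
From cond → params body: add FIRST(params) = { + }.
Union: FIRST(cond) = { *, +, -, ;, ] }.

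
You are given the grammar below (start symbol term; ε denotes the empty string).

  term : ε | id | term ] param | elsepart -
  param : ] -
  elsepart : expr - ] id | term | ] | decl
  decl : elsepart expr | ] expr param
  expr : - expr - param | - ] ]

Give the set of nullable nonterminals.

{ elsepart, term }

Directly nullable (have an ε-production): term.
elsepart : term with every symbol nullable, so elsepart is nullable.
No other nonterminal has a production whose RHS symbols are all nullable.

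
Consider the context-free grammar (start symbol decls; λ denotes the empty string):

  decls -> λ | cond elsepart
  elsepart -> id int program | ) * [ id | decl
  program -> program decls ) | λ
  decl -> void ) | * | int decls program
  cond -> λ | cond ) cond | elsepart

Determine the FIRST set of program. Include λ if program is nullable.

{ ), *, id, int, void, λ }

From program -> program decls ): program, decls nullable, take FIRST(program) ∪ FIRST(decls) ∪ {)} = { ), *, id, int, void }.
program -> λ contributes λ.
Union: FIRST(program) = { ), *, id, int, void, λ }.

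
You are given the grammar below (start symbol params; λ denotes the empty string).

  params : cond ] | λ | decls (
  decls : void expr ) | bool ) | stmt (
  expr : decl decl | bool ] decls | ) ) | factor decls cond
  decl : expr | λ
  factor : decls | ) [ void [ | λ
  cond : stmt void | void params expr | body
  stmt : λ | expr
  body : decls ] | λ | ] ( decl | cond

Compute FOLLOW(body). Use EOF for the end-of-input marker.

{ (, ), ], bool, void }

In cond : body: body is at the end, add FOLLOW(cond) = { (, ), ], bool, void }.
Union: FOLLOW(body) = { (, ), ], bool, void }.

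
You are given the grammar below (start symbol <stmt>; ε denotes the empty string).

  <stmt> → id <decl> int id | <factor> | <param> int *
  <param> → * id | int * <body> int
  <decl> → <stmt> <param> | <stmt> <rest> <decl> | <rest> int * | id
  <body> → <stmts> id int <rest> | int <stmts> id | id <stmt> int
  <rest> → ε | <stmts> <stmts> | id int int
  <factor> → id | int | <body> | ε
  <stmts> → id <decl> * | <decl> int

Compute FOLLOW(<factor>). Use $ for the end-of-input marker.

In <stmt> → <factor>: <factor> is at the end, add FOLLOW(<stmt>) = { $, *, id, int }.
Union: FOLLOW(<factor>) = { $, *, id, int }.

{ $, *, id, int }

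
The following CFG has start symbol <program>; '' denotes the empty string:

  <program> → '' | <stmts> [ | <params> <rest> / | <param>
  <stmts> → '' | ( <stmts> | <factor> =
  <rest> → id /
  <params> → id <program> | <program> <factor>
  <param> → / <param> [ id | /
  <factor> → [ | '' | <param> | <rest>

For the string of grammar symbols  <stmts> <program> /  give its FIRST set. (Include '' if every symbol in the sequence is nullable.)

Add FIRST(<stmts>)\{''} = { (, /, =, [, id }; <stmts> is nullable, continue.
Add FIRST(<program>)\{''} = { (, /, =, [, id }; <program> is nullable, continue.
/ is a terminal; add {/} and stop.

{ (, /, =, [, id }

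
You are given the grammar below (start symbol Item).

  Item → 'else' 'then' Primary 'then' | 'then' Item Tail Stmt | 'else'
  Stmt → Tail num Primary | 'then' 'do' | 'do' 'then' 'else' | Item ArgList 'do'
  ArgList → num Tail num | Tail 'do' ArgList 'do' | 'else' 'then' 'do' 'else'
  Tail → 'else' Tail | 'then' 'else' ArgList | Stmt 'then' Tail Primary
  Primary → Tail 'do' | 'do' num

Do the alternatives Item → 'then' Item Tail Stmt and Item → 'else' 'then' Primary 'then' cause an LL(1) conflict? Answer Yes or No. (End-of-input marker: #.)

FIRST('then' Item Tail Stmt) = { 'then' } and FIRST('else' 'then' Primary 'then') = { 'else' }.
The FIRST sets are disjoint and neither alternative is nullable — no conflict.

No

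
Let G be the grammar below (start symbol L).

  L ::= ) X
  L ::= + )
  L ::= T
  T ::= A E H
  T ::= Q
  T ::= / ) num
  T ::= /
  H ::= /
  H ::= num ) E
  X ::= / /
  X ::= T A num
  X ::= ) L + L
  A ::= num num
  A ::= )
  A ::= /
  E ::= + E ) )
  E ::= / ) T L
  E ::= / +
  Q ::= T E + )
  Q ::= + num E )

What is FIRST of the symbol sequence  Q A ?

{ ), +, /, num }

Add FIRST(Q) = { ), +, /, num }; Q is not nullable, stop.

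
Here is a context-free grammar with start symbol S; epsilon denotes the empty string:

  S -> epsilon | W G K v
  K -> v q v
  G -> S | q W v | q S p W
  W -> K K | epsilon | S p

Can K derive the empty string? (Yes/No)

Nullable nonterminals: G, S, W.
No production of K has an RHS whose symbols are all nullable, so K is not nullable.

No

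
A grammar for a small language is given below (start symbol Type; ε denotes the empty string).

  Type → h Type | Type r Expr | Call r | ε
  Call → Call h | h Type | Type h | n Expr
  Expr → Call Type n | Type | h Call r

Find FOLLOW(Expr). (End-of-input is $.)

In Type → Type r Expr: Expr is at the end, add FOLLOW(Type) = { $, h, n, r }.
In Call → n Expr: Expr is at the end, add FOLLOW(Call) = { h, n, r }.
Union: FOLLOW(Expr) = { $, h, n, r }.

{ $, h, n, r }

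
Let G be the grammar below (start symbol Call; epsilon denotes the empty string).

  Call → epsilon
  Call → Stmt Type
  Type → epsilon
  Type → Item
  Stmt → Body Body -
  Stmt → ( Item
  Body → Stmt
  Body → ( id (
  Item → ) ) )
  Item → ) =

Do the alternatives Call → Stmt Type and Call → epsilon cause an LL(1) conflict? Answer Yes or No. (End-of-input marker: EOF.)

FIRST(Stmt Type) = { ( } and FIRST(epsilon) = { epsilon }.
The second is nullable but FOLLOW(Call) = { EOF } is disjoint from FIRST of the first.

No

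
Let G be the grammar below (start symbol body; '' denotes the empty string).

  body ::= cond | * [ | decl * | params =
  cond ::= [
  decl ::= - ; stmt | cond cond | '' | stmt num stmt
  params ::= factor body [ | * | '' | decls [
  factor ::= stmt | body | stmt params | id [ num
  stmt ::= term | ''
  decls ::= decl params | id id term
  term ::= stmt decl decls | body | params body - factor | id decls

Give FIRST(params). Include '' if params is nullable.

{ *, -, =, [, id, num, '' }

From params ::= factor body [: factor nullable, take FIRST(factor) ∪ FIRST(body) = { *, -, =, [, id, num }.
params ::= * contributes {*}.
params ::= '' contributes ''.
From params ::= decls [: decls nullable, take FIRST(decls) ∪ {[} = { *, -, =, [, id, num }.
Union: FIRST(params) = { *, -, =, [, id, num, '' }.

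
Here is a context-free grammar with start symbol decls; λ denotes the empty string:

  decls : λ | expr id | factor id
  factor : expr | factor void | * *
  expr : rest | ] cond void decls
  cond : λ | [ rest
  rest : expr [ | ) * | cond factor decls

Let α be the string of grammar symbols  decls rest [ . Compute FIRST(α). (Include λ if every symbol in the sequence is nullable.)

{ ), *, [, ] }

Add FIRST(decls)\{λ} = { ), *, [, ] }; decls is nullable, continue.
Add FIRST(rest) = { ), *, [, ] }; rest is not nullable, stop.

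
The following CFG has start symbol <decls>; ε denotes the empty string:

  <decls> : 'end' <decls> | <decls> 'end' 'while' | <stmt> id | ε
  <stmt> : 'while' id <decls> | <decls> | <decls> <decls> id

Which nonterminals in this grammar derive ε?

Directly nullable (have an ε-production): <decls>.
<stmt> : <decls> with every symbol nullable, so <stmt> is nullable.

{ <decls>, <stmt> }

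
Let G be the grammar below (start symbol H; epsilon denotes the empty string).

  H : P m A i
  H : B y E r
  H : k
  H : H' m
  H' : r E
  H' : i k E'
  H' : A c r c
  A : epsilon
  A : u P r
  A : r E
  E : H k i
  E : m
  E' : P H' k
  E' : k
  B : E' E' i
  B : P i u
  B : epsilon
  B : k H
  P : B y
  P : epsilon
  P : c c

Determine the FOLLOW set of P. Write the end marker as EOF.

{ c, i, m, r, u }

In H : P m A i: add FIRST(m A i) = { m }.
In A : u P r: add FIRST(r) = { r }.
In E' : P H' k: add FIRST(H' k) = { c, i, r, u }.
In B : P i u: add FIRST(i u) = { i }.
Union: FOLLOW(P) = { c, i, m, r, u }.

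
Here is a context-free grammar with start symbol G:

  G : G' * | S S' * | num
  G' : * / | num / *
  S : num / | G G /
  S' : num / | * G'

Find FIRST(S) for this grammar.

S : num / contributes {num}.
From S : G G /: add FIRST(G) = { *, num }.
Union: FIRST(S) = { *, num }.

{ *, num }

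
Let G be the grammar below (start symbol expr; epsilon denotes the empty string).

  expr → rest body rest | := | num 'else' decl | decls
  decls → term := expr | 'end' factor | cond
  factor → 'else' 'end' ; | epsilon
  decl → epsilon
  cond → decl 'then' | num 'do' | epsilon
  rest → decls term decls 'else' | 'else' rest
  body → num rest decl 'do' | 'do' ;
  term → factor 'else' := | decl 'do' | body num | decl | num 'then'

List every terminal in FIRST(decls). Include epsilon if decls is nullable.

From decls → term := expr: term nullable, take FIRST(term) ∪ {:=} = { 'do', 'else', :=, num }.
decls → 'end' factor contributes {'end'}.
From decls → cond: add FIRST(cond) = { 'then', num, epsilon } (including epsilon since cond is nullable).
Union: FIRST(decls) = { 'do', 'else', 'end', 'then', :=, num, epsilon }.

{ 'do', 'else', 'end', 'then', :=, num, epsilon }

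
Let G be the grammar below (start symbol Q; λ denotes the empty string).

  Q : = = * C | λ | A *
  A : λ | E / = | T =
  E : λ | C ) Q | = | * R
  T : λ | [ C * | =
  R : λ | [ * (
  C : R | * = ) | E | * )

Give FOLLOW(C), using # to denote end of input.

{ #, ), *, / }

In Q : = = * C: C is at the end, add FOLLOW(Q) = { #, ), *, / }.
In E : C ) Q: add FIRST() Q) = { ) }.
In T : [ C *: add FIRST(*) = { * }.
Union: FOLLOW(C) = { #, ), *, / }.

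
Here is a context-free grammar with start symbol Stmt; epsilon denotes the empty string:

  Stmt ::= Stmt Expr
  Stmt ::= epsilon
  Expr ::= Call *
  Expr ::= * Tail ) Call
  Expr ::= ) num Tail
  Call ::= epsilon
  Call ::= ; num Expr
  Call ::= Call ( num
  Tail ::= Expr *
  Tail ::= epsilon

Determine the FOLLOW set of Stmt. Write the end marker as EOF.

Stmt is the start symbol, so EOF ∈ FOLLOW(Stmt).
In Stmt ::= Stmt Expr: add FIRST(Expr) = { (, ), *, ; }.
Union: FOLLOW(Stmt) = { EOF, (, ), *, ; }.

{ EOF, (, ), *, ; }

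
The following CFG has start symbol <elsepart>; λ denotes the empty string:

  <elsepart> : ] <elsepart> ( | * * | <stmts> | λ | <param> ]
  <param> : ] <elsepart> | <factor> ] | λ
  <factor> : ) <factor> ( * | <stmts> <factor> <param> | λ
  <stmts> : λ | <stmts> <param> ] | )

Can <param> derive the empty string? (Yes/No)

<param> has an λ-production, so <param> ⇒ λ.

Yes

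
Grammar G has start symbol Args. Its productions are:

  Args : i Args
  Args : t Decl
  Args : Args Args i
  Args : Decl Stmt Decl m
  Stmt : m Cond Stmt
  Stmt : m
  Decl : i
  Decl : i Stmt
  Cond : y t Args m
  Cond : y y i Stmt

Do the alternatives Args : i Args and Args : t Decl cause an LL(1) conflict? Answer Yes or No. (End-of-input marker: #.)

FIRST(i Args) = { i } and FIRST(t Decl) = { t }.
The FIRST sets are disjoint and neither alternative is nullable — no conflict.

No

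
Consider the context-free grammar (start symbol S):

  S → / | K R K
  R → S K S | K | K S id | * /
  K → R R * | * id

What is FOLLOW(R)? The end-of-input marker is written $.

{ *, / }

In S → K R K: add FIRST(K) = { *, / }.
In K → R R *: add FIRST(R *) = { *, / }.
In K → R R *: add FIRST(*) = { * }.
Union: FOLLOW(R) = { *, / }.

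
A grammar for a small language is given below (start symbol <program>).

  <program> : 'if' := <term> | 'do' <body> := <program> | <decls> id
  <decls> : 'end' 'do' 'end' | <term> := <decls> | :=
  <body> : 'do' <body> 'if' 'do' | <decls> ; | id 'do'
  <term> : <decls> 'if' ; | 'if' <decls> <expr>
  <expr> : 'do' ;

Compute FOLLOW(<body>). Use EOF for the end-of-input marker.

In <program> : 'do' <body> := <program>: add FIRST(:= <program>) = { := }.
In <body> : 'do' <body> 'if' 'do': add FIRST('if' 'do') = { 'if' }.
Union: FOLLOW(<body>) = { 'if', := }.

{ 'if', := }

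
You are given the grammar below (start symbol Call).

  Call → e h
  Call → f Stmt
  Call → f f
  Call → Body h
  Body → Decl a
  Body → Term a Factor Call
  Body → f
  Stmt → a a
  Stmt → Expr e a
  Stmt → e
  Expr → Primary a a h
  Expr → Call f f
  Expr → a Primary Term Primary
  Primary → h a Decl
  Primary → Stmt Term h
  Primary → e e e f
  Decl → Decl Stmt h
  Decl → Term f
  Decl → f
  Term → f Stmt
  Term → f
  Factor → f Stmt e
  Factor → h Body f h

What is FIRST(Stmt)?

{ a, e, f, h }

Stmt → a a contributes {a}.
From Stmt → Expr e a: add FIRST(Expr) = { a, e, f, h }.
Stmt → e contributes {e}.
Union: FIRST(Stmt) = { a, e, f, h }.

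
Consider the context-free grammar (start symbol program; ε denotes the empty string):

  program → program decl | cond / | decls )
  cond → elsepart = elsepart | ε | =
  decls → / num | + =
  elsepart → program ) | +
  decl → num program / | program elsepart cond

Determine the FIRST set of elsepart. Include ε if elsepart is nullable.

From elsepart → program ): add FIRST(program) = { +, /, = }.
elsepart → + contributes {+}.
Union: FIRST(elsepart) = { +, /, = }.

{ +, /, = }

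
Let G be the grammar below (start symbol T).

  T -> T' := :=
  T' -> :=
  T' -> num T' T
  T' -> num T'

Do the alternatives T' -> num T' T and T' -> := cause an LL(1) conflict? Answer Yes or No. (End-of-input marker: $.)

No

FIRST(num T' T) = { num } and FIRST(:=) = { := }.
The FIRST sets are disjoint and neither alternative is nullable — no conflict.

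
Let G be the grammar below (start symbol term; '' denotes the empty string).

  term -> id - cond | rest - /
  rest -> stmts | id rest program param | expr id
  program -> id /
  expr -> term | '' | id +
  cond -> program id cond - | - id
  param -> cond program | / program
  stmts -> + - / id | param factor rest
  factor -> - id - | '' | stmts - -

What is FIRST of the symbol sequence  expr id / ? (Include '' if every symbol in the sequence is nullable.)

Add FIRST(expr)\{''} = { +, -, /, id }; expr is nullable, continue.
id is a terminal; add {id} and stop.

{ +, -, /, id }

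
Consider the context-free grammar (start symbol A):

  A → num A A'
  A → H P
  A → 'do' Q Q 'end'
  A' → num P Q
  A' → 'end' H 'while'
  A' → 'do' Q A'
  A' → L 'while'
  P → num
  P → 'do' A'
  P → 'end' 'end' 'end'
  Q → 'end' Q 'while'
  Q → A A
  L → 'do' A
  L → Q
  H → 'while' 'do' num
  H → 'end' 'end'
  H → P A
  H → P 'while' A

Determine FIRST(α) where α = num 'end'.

num is a terminal; add {num} and stop.

{ num }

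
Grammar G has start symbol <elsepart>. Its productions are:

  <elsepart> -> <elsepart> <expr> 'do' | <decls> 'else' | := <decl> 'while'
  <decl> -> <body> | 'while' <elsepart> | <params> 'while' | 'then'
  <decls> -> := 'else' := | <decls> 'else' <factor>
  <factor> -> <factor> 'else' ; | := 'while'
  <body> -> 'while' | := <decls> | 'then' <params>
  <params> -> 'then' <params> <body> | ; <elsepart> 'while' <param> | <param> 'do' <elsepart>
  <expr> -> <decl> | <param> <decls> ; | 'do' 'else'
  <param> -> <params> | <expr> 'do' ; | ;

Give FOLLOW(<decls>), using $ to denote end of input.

{ 'do', 'else', 'then', 'while', :=, ; }

In <elsepart> -> <decls> 'else': add FIRST('else') = { 'else' }.
In <decls> -> <decls> 'else' <factor>: add FIRST('else' <factor>) = { 'else' }.
In <body> -> := <decls>: <decls> is at the end, add FOLLOW(<body>) = { 'do', 'then', 'while', := }.
In <expr> -> <param> <decls> ;: add FIRST(;) = { ; }.
Union: FOLLOW(<decls>) = { 'do', 'else', 'then', 'while', :=, ; }.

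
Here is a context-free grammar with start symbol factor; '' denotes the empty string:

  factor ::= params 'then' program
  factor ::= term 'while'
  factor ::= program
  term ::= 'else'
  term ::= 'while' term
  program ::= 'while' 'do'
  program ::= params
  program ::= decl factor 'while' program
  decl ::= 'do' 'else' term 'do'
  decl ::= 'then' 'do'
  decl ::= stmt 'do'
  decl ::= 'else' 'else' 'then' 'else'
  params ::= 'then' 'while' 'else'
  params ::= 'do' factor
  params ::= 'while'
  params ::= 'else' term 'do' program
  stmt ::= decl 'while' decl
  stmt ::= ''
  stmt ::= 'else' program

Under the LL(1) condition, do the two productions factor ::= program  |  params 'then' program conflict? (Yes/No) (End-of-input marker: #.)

FIRST(program) = { 'do', 'else', 'then', 'while' } and FIRST(params 'then' program) = { 'do', 'else', 'then', 'while' }.
Both contain 'do', so the two alternatives are not disjoint — LL(1) conflict.

Yes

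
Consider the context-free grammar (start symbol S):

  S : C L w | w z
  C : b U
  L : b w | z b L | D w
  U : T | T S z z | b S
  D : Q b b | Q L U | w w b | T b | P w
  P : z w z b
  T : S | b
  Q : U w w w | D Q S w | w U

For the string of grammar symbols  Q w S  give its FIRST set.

{ b, w, z }

Add FIRST(Q) = { b, w, z }; Q is not nullable, stop.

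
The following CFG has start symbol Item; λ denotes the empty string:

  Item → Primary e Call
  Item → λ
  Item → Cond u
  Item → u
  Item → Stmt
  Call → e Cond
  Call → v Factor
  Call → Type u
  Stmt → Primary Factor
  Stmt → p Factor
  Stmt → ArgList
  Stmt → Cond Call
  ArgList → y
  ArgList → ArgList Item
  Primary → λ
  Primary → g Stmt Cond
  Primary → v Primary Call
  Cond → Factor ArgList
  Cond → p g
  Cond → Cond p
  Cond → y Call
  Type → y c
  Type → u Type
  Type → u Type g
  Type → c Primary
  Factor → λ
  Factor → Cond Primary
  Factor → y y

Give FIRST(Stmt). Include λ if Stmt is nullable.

{ g, p, v, y, λ }

From Stmt → Primary Factor: Primary, Factor nullable, take FIRST(Primary) ∪ FIRST(Factor) = { g, p, v, y }; also λ since the whole RHS is nullable.
Stmt → p Factor contributes {p}.
From Stmt → ArgList: add FIRST(ArgList) = { y }.
From Stmt → Cond Call: add FIRST(Cond) = { p, y }.
Union: FIRST(Stmt) = { g, p, v, y, λ }.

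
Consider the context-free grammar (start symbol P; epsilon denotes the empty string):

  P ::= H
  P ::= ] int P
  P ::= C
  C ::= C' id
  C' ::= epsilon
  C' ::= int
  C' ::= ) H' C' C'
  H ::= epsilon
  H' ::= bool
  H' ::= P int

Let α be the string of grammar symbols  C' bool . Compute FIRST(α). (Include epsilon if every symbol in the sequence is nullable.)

Add FIRST(C')\{epsilon} = { ), int }; C' is nullable, continue.
bool is a terminal; add {bool} and stop.

{ ), bool, int }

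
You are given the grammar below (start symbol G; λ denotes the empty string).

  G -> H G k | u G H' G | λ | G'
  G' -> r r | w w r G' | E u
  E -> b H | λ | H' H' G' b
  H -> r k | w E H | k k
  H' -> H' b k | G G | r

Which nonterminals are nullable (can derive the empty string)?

Directly nullable (have an λ-production): G, E.
H' -> G G with every symbol nullable, so H' is nullable.
No other nonterminal has a production whose RHS symbols are all nullable.

{ E, G, H' }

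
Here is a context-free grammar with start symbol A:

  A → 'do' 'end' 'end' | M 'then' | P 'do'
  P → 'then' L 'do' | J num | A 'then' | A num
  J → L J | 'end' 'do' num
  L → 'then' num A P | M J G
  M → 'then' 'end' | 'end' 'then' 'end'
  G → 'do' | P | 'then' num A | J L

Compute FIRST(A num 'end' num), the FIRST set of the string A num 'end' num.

{ 'do', 'end', 'then' }

Add FIRST(A) = { 'do', 'end', 'then' }; A is not nullable, stop.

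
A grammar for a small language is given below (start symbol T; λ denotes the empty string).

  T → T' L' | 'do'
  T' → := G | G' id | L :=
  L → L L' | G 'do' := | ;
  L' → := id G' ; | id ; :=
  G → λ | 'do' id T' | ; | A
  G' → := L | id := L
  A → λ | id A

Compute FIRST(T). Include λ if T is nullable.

{ 'do', :=, ;, id }

From T → T' L': add FIRST(T') = { 'do', :=, ;, id }.
T → 'do' contributes {'do'}.
Union: FIRST(T) = { 'do', :=, ;, id }.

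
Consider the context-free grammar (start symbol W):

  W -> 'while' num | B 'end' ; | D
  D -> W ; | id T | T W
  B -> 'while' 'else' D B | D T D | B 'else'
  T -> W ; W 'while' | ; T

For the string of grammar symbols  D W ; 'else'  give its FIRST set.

{ 'while', ;, id }

Add FIRST(D) = { 'while', ;, id }; D is not nullable, stop.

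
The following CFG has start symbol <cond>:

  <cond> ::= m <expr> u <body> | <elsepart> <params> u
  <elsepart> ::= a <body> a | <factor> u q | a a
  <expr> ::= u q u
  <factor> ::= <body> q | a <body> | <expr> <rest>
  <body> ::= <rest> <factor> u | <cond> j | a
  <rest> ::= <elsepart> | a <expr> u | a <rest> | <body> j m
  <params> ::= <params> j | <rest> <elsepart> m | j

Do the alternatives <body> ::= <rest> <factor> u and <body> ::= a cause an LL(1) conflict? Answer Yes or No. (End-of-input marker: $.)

Yes

FIRST(<rest> <factor> u) = { a, m, u } and FIRST(a) = { a }.
Both contain a, so the two alternatives are not disjoint — LL(1) conflict.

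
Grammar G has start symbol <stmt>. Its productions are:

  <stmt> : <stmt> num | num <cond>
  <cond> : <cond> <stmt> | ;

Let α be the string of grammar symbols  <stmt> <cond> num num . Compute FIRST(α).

{ num }

Add FIRST(<stmt>) = { num }; <stmt> is not nullable, stop.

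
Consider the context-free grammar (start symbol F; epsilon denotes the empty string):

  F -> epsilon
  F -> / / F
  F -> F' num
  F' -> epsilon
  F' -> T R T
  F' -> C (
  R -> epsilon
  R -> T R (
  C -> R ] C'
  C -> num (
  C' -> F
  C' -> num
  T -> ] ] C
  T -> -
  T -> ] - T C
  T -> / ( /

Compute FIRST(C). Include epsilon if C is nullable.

From C -> R ] C': R nullable, take FIRST(R) ∪ {]} = { -, /, ] }.
C -> num ( contributes {num}.
Union: FIRST(C) = { -, /, ], num }.

{ -, /, ], num }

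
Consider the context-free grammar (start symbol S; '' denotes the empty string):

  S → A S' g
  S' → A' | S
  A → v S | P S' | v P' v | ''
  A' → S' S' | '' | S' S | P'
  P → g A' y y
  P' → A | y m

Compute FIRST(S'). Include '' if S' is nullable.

{ g, v, y, '' }

From S' → A': add FIRST(A') = { g, v, y, '' } (including '' since A' is nullable).
From S' → S: add FIRST(S) = { g, v, y }.
Union: FIRST(S') = { g, v, y, '' }.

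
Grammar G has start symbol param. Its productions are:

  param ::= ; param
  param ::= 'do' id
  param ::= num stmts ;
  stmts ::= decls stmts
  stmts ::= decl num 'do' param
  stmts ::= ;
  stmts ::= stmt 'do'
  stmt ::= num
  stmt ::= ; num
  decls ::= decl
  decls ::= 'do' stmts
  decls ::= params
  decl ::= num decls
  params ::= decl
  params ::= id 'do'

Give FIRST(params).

From params ::= decl: add FIRST(decl) = { num }.
params ::= id 'do' contributes {id}.
Union: FIRST(params) = { id, num }.

{ id, num }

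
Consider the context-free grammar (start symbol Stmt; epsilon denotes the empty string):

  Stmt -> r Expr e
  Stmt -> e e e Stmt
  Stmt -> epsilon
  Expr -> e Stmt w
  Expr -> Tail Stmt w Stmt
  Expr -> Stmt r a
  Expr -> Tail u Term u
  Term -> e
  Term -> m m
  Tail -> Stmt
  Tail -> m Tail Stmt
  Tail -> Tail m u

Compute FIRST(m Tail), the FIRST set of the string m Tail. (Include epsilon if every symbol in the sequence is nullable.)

{ m }

m is a terminal; add {m} and stop.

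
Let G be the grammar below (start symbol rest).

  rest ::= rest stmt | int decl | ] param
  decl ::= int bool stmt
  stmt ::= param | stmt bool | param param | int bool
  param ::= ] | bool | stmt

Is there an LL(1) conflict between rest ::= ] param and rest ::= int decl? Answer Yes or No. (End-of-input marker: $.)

FIRST(] param) = { ] } and FIRST(int decl) = { int }.
The FIRST sets are disjoint and neither alternative is nullable — no conflict.

No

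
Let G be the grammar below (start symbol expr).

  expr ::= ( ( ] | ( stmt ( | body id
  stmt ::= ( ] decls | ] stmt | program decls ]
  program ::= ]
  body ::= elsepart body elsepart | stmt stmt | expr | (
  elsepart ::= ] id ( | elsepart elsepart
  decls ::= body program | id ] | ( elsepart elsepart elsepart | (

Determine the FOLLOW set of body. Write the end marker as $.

{ ], id }

In expr ::= body id: add FIRST(id) = { id }.
In body ::= elsepart body elsepart: add FIRST(elsepart) = { ] }.
In decls ::= body program: add FIRST(program) = { ] }.
Union: FOLLOW(body) = { ], id }.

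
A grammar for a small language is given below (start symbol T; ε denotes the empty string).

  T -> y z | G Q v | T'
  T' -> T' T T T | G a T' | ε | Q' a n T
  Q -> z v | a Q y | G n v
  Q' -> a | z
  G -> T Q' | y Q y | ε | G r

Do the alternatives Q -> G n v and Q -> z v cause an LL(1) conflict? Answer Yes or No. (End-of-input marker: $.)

Yes

FIRST(G n v) = { a, n, r, y, z } and FIRST(z v) = { z }.
Both contain z, so the two alternatives are not disjoint — LL(1) conflict.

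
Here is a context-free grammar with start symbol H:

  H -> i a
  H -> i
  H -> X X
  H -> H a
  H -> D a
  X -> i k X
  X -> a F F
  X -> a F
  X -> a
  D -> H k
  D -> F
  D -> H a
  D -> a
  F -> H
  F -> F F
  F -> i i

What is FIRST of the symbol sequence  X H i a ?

{ a, i }

Add FIRST(X) = { a, i }; X is not nullable, stop.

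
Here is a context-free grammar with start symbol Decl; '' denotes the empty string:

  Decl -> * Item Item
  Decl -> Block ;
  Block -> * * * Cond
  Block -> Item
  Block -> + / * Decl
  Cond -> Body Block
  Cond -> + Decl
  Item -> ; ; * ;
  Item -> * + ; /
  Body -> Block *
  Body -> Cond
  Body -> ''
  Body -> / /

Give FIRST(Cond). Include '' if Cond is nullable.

{ *, +, /, ; }

From Cond -> Body Block: Body nullable, take FIRST(Body) ∪ FIRST(Block) = { *, +, /, ; }.
Cond -> + Decl contributes {+}.
Union: FIRST(Cond) = { *, +, /, ; }.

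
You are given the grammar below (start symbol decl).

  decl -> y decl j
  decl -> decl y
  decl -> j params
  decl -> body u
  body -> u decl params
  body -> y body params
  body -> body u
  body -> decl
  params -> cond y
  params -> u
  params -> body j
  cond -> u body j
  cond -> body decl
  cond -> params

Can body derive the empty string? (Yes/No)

No

No nonterminal in this grammar is nullable.
No production of body has an RHS whose symbols are all nullable, so body is not nullable.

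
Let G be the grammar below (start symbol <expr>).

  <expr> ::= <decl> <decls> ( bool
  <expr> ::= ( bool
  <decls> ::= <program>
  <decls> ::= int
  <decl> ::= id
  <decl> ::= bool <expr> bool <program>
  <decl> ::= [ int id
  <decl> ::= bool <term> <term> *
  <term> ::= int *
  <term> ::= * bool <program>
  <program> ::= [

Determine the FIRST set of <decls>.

{ [, int }

From <decls> ::= <program>: add FIRST(<program>) = { [ }.
<decls> ::= int contributes {int}.
Union: FIRST(<decls>) = { [, int }.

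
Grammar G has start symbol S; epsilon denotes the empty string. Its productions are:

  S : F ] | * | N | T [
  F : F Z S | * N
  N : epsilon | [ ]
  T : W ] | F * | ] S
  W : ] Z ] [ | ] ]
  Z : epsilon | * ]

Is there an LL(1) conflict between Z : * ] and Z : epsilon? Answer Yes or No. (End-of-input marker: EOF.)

Yes

FIRST(* ]) = { * } and FIRST(epsilon) = { epsilon }.
The second alternative is nullable and FOLLOW(Z) = { *, [, ] } shares * with FIRST of the first — conflict.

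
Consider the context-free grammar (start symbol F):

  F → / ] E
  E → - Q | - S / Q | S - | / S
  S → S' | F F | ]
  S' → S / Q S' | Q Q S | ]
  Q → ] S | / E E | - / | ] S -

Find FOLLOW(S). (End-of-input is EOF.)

{ EOF, -, /, ] }

In E → - S / Q: add FIRST(/ Q) = { / }.
In E → S -: add FIRST(-) = { - }.
In E → / S: S is at the end, add FOLLOW(E) = { EOF, -, /, ] }.
In S' → S / Q S': add FIRST(/ Q S') = { / }.
In S' → Q Q S: S is at the end, add FOLLOW(S') = { EOF, -, /, ] }.
In Q → ] S: S is at the end, add FOLLOW(Q) = { EOF, -, /, ] }.
In Q → ] S -: add FIRST(-) = { - }.
Union: FOLLOW(S) = { EOF, -, /, ] }.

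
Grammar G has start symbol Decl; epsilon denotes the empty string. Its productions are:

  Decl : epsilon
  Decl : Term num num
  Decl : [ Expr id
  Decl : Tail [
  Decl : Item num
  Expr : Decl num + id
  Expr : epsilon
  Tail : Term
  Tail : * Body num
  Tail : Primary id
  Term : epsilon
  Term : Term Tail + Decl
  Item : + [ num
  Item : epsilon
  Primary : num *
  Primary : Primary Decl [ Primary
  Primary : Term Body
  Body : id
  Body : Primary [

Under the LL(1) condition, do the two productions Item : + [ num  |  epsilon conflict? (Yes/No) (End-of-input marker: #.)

FIRST(+ [ num) = { + } and FIRST(epsilon) = { epsilon }.
The second is nullable but FOLLOW(Item) = { num } is disjoint from FIRST of the first.

No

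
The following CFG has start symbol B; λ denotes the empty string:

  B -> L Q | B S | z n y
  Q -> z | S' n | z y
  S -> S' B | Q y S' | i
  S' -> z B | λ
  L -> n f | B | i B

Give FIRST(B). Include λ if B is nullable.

{ i, n, z }

From B -> L Q: add FIRST(L) = { i, n, z }.
From B -> B S: add FIRST(B) = { i, n, z }.
B -> z n y contributes {z}.
Union: FIRST(B) = { i, n, z }.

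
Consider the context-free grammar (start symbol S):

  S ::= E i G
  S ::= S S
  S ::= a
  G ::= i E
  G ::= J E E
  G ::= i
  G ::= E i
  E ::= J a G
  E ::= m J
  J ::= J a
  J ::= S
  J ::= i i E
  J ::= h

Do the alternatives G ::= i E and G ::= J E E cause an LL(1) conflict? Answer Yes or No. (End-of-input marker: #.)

Yes

FIRST(i E) = { i } and FIRST(J E E) = { a, h, i, m }.
Both contain i, so the two alternatives are not disjoint — LL(1) conflict.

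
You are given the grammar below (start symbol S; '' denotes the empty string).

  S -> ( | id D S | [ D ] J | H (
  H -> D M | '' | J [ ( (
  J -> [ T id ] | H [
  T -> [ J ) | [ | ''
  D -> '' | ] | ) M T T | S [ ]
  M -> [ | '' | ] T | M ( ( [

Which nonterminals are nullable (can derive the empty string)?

Directly nullable (have an ''-production): H, T, D, M.
No other nonterminal has a production whose RHS symbols are all nullable.

{ D, H, M, T }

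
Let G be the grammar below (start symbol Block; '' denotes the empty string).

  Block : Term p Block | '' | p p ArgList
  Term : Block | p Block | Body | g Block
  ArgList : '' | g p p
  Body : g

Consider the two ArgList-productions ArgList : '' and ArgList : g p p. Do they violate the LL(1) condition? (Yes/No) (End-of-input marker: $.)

FIRST('') = { '' } and FIRST(g p p) = { g }.
The first is nullable but FOLLOW(ArgList) = { $, p } is disjoint from FIRST of the second.

No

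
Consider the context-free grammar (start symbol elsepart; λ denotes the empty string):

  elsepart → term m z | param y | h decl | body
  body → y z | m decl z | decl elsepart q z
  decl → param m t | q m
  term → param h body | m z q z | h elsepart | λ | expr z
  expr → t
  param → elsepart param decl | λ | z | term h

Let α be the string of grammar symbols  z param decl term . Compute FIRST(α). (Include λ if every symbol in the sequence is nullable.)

{ z }

z is a terminal; add {z} and stop.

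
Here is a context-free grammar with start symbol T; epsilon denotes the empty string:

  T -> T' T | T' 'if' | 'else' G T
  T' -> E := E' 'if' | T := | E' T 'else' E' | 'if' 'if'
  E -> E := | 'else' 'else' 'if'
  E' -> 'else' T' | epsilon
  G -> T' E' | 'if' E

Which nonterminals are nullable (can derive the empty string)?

Directly nullable (have an epsilon-production): E'.
No other nonterminal has a production whose RHS symbols are all nullable.

{ E' }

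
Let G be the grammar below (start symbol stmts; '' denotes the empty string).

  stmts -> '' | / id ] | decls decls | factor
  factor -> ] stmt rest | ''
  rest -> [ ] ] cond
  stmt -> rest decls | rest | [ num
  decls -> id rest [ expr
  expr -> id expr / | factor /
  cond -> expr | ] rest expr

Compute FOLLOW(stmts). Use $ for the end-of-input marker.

{ $ }

stmts is the start symbol, so $ ∈ FOLLOW(stmts).
Union: FOLLOW(stmts) = { $ }.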